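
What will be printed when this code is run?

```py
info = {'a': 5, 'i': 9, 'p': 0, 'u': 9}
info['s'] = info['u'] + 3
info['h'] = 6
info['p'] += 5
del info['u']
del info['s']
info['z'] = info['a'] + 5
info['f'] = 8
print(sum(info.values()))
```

info['s'] = info['u']+3 = 12 → {'a': 5, 'i': 9, 'p': 0, 'u': 9, 's': 12}
info['h'] = 6 → {'a': 5, 'i': 9, 'p': 0, 'u': 9, 's': 12, 'h': 6}
info['p'] = 0+5 = 5 → {'a': 5, 'i': 9, 'p': 5, 'u': 9, 's': 12, 'h': 6}
del 'u' → {'a': 5, 'i': 9, 'p': 5, 's': 12, 'h': 6}
del 's' → {'a': 5, 'i': 9, 'p': 5, 'h': 6}
info['z'] = info['a']+5 = 10 → {'a': 5, 'i': 9, 'p': 5, 'h': 6, 'z': 10}
info['f'] = 8 → {'a': 5, 'i': 9, 'p': 5, 'h': 6, 'z': 10, 'f': 8}
sum of values = 43

43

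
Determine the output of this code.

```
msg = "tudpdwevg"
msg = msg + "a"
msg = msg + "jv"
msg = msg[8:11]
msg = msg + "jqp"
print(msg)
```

+ 'a' → 'tudpdwevga'
+ 'jv' → 'tudpdwevgajv'
slice [8:11] → 'gaj'
+ 'jqp' → 'gajjqp'

gajjqp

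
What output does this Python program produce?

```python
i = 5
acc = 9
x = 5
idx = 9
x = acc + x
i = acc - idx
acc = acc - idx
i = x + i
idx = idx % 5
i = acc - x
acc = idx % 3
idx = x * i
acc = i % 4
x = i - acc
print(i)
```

x = 9+5 = 14
i = 9-9 = 0
acc = 9-9 = 0
i = 14+0 = 14
idx = 9%5 = 4
i = 0-14 = -14
acc = 4%3 = 1
idx = 14*(-14) = -196
acc = (-14)%4 = 2
x = (-14)-2 = -16

-14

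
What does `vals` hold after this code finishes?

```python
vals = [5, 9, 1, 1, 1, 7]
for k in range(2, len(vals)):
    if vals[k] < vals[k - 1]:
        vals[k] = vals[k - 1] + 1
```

[5, 9, 10, 11, 12, 13]

k=2: 1<9, vals[2] = 9+1 = 10 → [5, 9, 10, 1, 1, 7]
k=3: 1<10, vals[3] = 10+1 = 11 → [5, 9, 10, 11, 1, 7]
k=4: 1<11, vals[4] = 11+1 = 12 → [5, 9, 10, 11, 12, 7]
k=5: 7<12, vals[5] = 12+1 = 13 → [5, 9, 10, 11, 12, 13]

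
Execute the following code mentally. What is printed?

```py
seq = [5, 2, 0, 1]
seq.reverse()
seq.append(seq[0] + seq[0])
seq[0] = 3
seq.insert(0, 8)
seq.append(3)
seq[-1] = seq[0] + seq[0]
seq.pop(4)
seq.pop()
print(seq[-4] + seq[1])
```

reverse → [1, 0, 2, 5]
append seq[0]+seq[0] = 1+1 = 2 → [1, 0, 2, 5, 2]
seq[0] = 3 → [3, 0, 2, 5, 2]
insert 8 at 0 → [8, 3, 0, 2, 5, 2]
append 3 → [8, 3, 0, 2, 5, 2, 3]
seq[-1] = seq[0]+seq[0] = 8+8 = 16 → [8, 3, 0, 2, 5, 2, 16]
pop(4) removes 5 → [8, 3, 0, 2, 2, 16]
pop() removes 16 → [8, 3, 0, 2, 2]
seq[-4]+seq[1] = 3+3 = 6

6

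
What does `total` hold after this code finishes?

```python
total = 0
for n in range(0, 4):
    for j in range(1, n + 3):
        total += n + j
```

60

n=0,j=1: total = 0+1 = 1
n=0,j=2: total = 1+2 = 3
n=1,j=1: total = 3+2 = 5
n=1,j=2: total = 5+3 = 8
n=1,j=3: total = 8+4 = 12
n=2,j=1: total = 12+3 = 15
n=2,j=2: total = 15+4 = 19
n=2,j=3: total = 19+5 = 24
n=2,j=4: total = 24+6 = 30
n=3,j=1: total = 30+4 = 34
n=3,j=2: total = 34+5 = 39
n=3,j=3: total = 39+6 = 45
n=3,j=4: total = 45+7 = 52
n=3,j=5: total = 52+8 = 60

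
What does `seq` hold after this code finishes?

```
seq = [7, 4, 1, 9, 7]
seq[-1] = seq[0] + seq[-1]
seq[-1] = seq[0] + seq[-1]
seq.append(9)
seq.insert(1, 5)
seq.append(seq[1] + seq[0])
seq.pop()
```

seq[-1] = seq[0]+seq[-1] = 7+7 = 14 → [7, 4, 1, 9, 14]
seq[-1] = seq[0]+seq[-1] = 7+14 = 21 → [7, 4, 1, 9, 21]
append 9 → [7, 4, 1, 9, 21, 9]
insert 5 at 1 → [7, 5, 4, 1, 9, 21, 9]
append seq[1]+seq[0] = 5+7 = 12 → [7, 5, 4, 1, 9, 21, 9, 12]
pop() removes 12 → [7, 5, 4, 1, 9, 21, 9]

[7, 5, 4, 1, 9, 21, 9]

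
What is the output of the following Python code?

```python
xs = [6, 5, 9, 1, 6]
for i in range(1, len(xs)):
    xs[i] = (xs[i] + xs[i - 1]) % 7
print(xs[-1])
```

6

i=1: xs[1] = (5+6)%7 = 4 → [6, 4, 9, 1, 6]
i=2: xs[2] = (9+4)%7 = 6 → [6, 4, 6, 1, 6]
i=3: xs[3] = (1+6)%7 = 0 → [6, 4, 6, 0, 6]
i=4: xs[4] = (6+0)%7 = 6 → [6, 4, 6, 0, 6]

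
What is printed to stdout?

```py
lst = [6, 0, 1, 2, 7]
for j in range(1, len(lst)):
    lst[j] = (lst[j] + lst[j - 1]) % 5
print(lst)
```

[6, 1, 2, 4, 1]

j=1: lst[1] = (0+6)%5 = 1 → [6, 1, 1, 2, 7]
j=2: lst[2] = (1+1)%5 = 2 → [6, 1, 2, 2, 7]
j=3: lst[3] = (2+2)%5 = 4 → [6, 1, 2, 4, 7]
j=4: lst[4] = (7+4)%5 = 1 → [6, 1, 2, 4, 1]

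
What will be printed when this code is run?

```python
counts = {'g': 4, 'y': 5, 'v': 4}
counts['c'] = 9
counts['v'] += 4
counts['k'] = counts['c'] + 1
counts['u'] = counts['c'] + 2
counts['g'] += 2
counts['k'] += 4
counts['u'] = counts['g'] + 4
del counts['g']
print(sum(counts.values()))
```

counts['c'] = 9 → {'g': 4, 'y': 5, 'v': 4, 'c': 9}
counts['v'] = 4+4 = 8 → {'g': 4, 'y': 5, 'v': 8, 'c': 9}
counts['k'] = counts['c']+1 = 10 → {'g': 4, 'y': 5, 'v': 8, 'c': 9, 'k': 10}
counts['u'] = counts['c']+2 = 11 → {'g': 4, 'y': 5, 'v': 8, 'c': 9, 'k': 10, 'u': 11}
counts['g'] = 4+2 = 6 → {'g': 6, 'y': 5, 'v': 8, 'c': 9, 'k': 10, 'u': 11}
counts['k'] = 10+4 = 14 → {'g': 6, 'y': 5, 'v': 8, 'c': 9, 'k': 14, 'u': 11}
counts['u'] = counts['g']+4 = 10 → {'g': 6, 'y': 5, 'v': 8, 'c': 9, 'k': 14, 'u': 10}
del 'g' → {'y': 5, 'v': 8, 'c': 9, 'k': 14, 'u': 10}
sum of values = 46

46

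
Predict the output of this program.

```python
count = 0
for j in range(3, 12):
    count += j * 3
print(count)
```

j=3: count = 0+3*3 = 9
j=4: count = 9+4*3 = 21
j=5: count = 21+5*3 = 36
j=6: count = 36+6*3 = 54
j=7: count = 54+7*3 = 75
j=8: count = 75+8*3 = 99
j=9: count = 99+9*3 = 126
j=10: count = 126+10*3 = 156
j=11: count = 156+11*3 = 189

189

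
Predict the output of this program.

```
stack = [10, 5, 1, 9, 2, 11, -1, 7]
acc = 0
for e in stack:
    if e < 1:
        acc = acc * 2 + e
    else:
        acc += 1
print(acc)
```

e=10: not <1, acc = 0+1 = 1
e=5: not <1, acc = 1+1 = 2
e=1: not <1, acc = 2+1 = 3
e=9: not <1, acc = 3+1 = 4
e=2: not <1, acc = 4+1 = 5
e=11: not <1, acc = 5+1 = 6
e=-1: <1, acc = 6*2+(-1) = 11
e=7: not <1, acc = 11+1 = 12

12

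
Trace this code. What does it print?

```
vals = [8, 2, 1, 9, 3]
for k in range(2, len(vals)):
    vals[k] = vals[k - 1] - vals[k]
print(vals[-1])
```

k=2: vals[2] = 2-1 = 1 → [8, 2, 1, 9, 3]
k=3: vals[3] = 1-9 = -8 → [8, 2, 1, -8, 3]
k=4: vals[4] = (-8)-3 = -11 → [8, 2, 1, -8, -11]

-11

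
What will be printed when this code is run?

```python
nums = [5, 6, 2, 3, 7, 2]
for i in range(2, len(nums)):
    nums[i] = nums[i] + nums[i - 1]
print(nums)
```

[5, 6, 8, 11, 18, 20]

i=2: nums[2] = 2+6 = 8 → [5, 6, 8, 3, 7, 2]
i=3: nums[3] = 3+8 = 11 → [5, 6, 8, 11, 7, 2]
i=4: nums[4] = 7+11 = 18 → [5, 6, 8, 11, 18, 2]
i=5: nums[5] = 2+18 = 20 → [5, 6, 8, 11, 18, 20]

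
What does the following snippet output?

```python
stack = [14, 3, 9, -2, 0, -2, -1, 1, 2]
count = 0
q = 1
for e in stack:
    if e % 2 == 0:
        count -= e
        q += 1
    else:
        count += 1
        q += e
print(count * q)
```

-144

e=14: even, count = 0-14 = -14; q=2
e=3: not even, count = (-14)+1 = -13; q=5
e=9: not even, count = (-13)+1 = -12; q=14
e=-2: even, count = (-12)-(-2) = -10; q=15
e=0: even, count = (-10)-0 = -10; q=16
e=-2: even, count = (-10)-(-2) = -8; q=17
e=-1: not even, count = (-8)+1 = -7; q=16
e=1: not even, count = (-7)+1 = -6; q=17
e=2: even, count = (-6)-2 = -8; q=18
count*q = (-8)*18 = -144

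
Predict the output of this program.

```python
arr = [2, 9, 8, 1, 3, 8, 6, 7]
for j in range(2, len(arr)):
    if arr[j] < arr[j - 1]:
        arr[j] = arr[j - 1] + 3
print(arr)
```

j=2: 8<9, arr[2] = 9+3 = 12 → [2, 9, 12, 1, 3, 8, 6, 7]
j=3: 1<12, arr[3] = 12+3 = 15 → [2, 9, 12, 15, 3, 8, 6, 7]
j=4: 3<15, arr[4] = 15+3 = 18 → [2, 9, 12, 15, 18, 8, 6, 7]
j=5: 8<18, arr[5] = 18+3 = 21 → [2, 9, 12, 15, 18, 21, 6, 7]
j=6: 6<21, arr[6] = 21+3 = 24 → [2, 9, 12, 15, 18, 21, 24, 7]
j=7: 7<24, arr[7] = 24+3 = 27 → [2, 9, 12, 15, 18, 21, 24, 27]

[2, 9, 12, 15, 18, 21, 24, 27]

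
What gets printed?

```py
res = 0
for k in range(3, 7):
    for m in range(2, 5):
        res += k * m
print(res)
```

k=3,m=2: res = 0+6 = 6
k=3,m=3: res = 6+9 = 15
k=3,m=4: res = 15+12 = 27
k=4,m=2: res = 27+8 = 35
k=4,m=3: res = 35+12 = 47
k=4,m=4: res = 47+16 = 63
k=5,m=2: res = 63+10 = 73
k=5,m=3: res = 73+15 = 88
k=5,m=4: res = 88+20 = 108
k=6,m=2: res = 108+12 = 120
k=6,m=3: res = 120+18 = 138
k=6,m=4: res = 138+24 = 162

162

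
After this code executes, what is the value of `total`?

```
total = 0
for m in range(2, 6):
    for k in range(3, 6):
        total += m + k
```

90

m=2,k=3: total = 0+5 = 5
m=2,k=4: total = 5+6 = 11
m=2,k=5: total = 11+7 = 18
m=3,k=3: total = 18+6 = 24
m=3,k=4: total = 24+7 = 31
m=3,k=5: total = 31+8 = 39
m=4,k=3: total = 39+7 = 46
m=4,k=4: total = 46+8 = 54
m=4,k=5: total = 54+9 = 63
m=5,k=3: total = 63+8 = 71
m=5,k=4: total = 71+9 = 80
m=5,k=5: total = 80+10 = 90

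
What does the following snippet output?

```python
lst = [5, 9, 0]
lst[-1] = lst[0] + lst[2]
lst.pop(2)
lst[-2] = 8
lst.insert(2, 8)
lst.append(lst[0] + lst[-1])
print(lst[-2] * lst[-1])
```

lst[-1] = lst[0]+lst[2] = 5+0 = 5 → [5, 9, 5]
pop(2) removes 5 → [5, 9]
lst[-2] = 8 → [8, 9]
insert 8 at 2 → [8, 9, 8]
append lst[0]+lst[-1] = 8+8 = 16 → [8, 9, 8, 16]
lst[-2]*lst[-1] = 8*16 = 128

128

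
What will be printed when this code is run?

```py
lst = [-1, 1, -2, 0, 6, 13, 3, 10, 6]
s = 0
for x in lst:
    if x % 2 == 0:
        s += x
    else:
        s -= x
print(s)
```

4

x=-1: not even, s = 0-(-1) = 1
x=1: not even, s = 1-1 = 0
x=-2: even, s = 0+(-2) = -2
x=0: even, s = (-2)+0 = -2
x=6: even, s = (-2)+6 = 4
x=13: not even, s = 4-13 = -9
x=3: not even, s = (-9)-3 = -12
x=10: even, s = (-12)+10 = -2
x=6: even, s = (-2)+6 = 4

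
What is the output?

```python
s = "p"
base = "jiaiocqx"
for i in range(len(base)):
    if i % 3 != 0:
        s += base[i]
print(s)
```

i=0: skip
i=1: add 'i' → 'pi'
i=2: add 'a' → 'pia'
i=3: skip
i=4: add 'o' → 'piao'
i=5: add 'c' → 'piaoc'
i=6: skip
i=7: add 'x' → 'piaocx'

piaocx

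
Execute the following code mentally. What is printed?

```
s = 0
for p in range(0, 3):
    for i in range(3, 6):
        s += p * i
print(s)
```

36

p=0,i=3: s = 0+0 = 0
p=0,i=4: s = 0+0 = 0
p=0,i=5: s = 0+0 = 0
p=1,i=3: s = 0+3 = 3
p=1,i=4: s = 3+4 = 7
p=1,i=5: s = 7+5 = 12
p=2,i=3: s = 12+6 = 18
p=2,i=4: s = 18+8 = 26
p=2,i=5: s = 26+10 = 36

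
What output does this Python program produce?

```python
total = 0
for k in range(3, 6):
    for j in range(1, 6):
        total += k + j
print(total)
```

k=3,j=1: total = 0+4 = 4
k=3,j=2: total = 4+5 = 9
k=3,j=3: total = 9+6 = 15
k=3,j=4: total = 15+7 = 22
k=3,j=5: total = 22+8 = 30
k=4,j=1: total = 30+5 = 35
k=4,j=2: total = 35+6 = 41
k=4,j=3: total = 41+7 = 48
k=4,j=4: total = 48+8 = 56
k=4,j=5: total = 56+9 = 65
k=5,j=1: total = 65+6 = 71
k=5,j=2: total = 71+7 = 78
k=5,j=3: total = 78+8 = 86
k=5,j=4: total = 86+9 = 95
k=5,j=5: total = 95+10 = 105

105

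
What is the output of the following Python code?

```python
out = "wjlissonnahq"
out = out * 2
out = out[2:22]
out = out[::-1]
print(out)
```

repeat ×2 → 'wjlissonnahqwjlissonnahq'
slice [2:22] → 'lissonnahqwjlissonna'
reverse → 'annossiljwqhannossil'

annossiljwqhannossil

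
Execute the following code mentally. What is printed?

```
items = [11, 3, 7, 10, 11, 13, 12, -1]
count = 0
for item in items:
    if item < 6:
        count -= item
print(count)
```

item=11: not <6
item=3: <6, count = 0-3 = -3
item=7: not <6
item=10: not <6
item=11: not <6
item=13: not <6
item=12: not <6
item=-1: <6, count = (-3)-(-1) = -2

-2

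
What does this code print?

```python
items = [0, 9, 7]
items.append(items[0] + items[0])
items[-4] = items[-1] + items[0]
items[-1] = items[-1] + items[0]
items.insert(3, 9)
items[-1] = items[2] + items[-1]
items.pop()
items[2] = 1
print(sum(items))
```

append items[0]+items[0] = 0+0 = 0 → [0, 9, 7, 0]
items[-4] = items[-1]+items[0] = 0+0 = 0 → [0, 9, 7, 0]
items[-1] = items[-1]+items[0] = 0+0 = 0 → [0, 9, 7, 0]
insert 9 at 3 → [0, 9, 7, 9, 0]
items[-1] = items[2]+items[-1] = 7+0 = 7 → [0, 9, 7, 9, 7]
pop() removes 7 → [0, 9, 7, 9]
items[2] = 1 → [0, 9, 1, 9]
sum = 19

19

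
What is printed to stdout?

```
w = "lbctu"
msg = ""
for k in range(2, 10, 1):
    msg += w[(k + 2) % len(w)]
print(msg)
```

ulbctulb

k=2: add w[4]='u' → 'u'
k=3: add w[0]='l' → 'ul'
k=4: add w[1]='b' → 'ulb'
k=5: add w[2]='c' → 'ulbc'
k=6: add w[3]='t' → 'ulbct'
k=7: add w[4]='u' → 'ulbctu'
k=8: add w[0]='l' → 'ulbctul'
k=9: add w[1]='b' → 'ulbctulb'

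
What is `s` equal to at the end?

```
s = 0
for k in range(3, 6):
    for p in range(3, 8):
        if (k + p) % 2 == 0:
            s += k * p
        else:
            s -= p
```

k=3,p=3: even sum, s = 0+9 = 9
k=3,p=4: odd sum, s = 9-4 = 5
k=3,p=5: even sum, s = 5+15 = 20
k=3,p=6: odd sum, s = 20-6 = 14
k=3,p=7: even sum, s = 14+21 = 35
k=4,p=3: odd sum, s = 35-3 = 32
k=4,p=4: even sum, s = 32+16 = 48
k=4,p=5: odd sum, s = 48-5 = 43
k=4,p=6: even sum, s = 43+24 = 67
k=4,p=7: odd sum, s = 67-7 = 60
k=5,p=3: even sum, s = 60+15 = 75
k=5,p=4: odd sum, s = 75-4 = 71
k=5,p=5: even sum, s = 71+25 = 96
k=5,p=6: odd sum, s = 96-6 = 90
k=5,p=7: even sum, s = 90+35 = 125

125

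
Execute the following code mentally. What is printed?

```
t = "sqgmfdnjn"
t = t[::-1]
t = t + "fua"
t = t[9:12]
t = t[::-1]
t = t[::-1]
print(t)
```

reverse → 'njndfmgqs'
+ 'fua' → 'njndfmgqsfua'
slice [9:12] → 'fua'
reverse → 'auf'
reverse → 'fua'

fua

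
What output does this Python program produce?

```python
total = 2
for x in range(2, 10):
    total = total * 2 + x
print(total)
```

x=2: total = 2*2+2 = 6
x=3: total = 6*2+3 = 15
x=4: total = 15*2+4 = 34
x=5: total = 34*2+5 = 73
x=6: total = 73*2+6 = 152
x=7: total = 152*2+7 = 311
x=8: total = 311*2+8 = 630
x=9: total = 630*2+9 = 1269

1269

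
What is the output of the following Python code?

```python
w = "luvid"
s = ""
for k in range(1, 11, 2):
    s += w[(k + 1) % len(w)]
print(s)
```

vduil

k=1: add w[2]='v' → 'v'
k=3: add w[4]='d' → 'vd'
k=5: add w[1]='u' → 'vdu'
k=7: add w[3]='i' → 'vdui'
k=9: add w[0]='l' → 'vduil'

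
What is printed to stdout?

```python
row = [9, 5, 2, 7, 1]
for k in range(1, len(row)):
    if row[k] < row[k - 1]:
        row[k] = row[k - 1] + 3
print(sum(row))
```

k=1: 5<9, row[1] = 9+3 = 12 → [9, 12, 2, 7, 1]
k=2: 2<12, row[2] = 12+3 = 15 → [9, 12, 15, 7, 1]
k=3: 7<15, row[3] = 15+3 = 18 → [9, 12, 15, 18, 1]
k=4: 1<18, row[4] = 18+3 = 21 → [9, 12, 15, 18, 21]
sum = 75

75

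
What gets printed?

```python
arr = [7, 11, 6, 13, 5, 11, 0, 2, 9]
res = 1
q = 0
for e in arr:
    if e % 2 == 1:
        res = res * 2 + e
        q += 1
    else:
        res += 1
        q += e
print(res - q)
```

625

e=7: odd, res = 1*2+7 = 9; q=1
e=11: odd, res = 9*2+11 = 29; q=2
e=6: not odd, res = 29+1 = 30; q=8
e=13: odd, res = 30*2+13 = 73; q=9
e=5: odd, res = 73*2+5 = 151; q=10
e=11: odd, res = 151*2+11 = 313; q=11
e=0: not odd, res = 313+1 = 314; q=11
e=2: not odd, res = 314+1 = 315; q=13
e=9: odd, res = 315*2+9 = 639; q=14
res-q = 639-14 = 625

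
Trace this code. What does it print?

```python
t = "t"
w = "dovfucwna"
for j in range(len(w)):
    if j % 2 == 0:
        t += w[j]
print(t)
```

j=0: add 'd' → 'td'
j=1: skip
j=2: add 'v' → 'tdv'
j=3: skip
j=4: add 'u' → 'tdvu'
j=5: skip
j=6: add 'w' → 'tdvuw'
j=7: skip
j=8: add 'a' → 'tdvuwa'

tdvuwa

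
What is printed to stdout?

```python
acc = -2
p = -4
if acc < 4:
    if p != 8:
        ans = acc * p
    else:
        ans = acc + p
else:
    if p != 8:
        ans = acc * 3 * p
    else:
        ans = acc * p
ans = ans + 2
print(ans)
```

acc=-2, p=-4
acc < 4 is True; p != 8 is True
→ ans = acc * p = 8
ans = 8+2 = 10

10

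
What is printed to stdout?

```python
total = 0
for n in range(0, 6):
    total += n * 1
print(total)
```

15

n=0: total = 0+0*1 = 0
n=1: total = 0+1*1 = 1
n=2: total = 1+2*1 = 3
n=3: total = 3+3*1 = 6
n=4: total = 6+4*1 = 10
n=5: total = 10+5*1 = 15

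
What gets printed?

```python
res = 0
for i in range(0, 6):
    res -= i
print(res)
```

-15

i=0: res = 0-0 = 0
i=1: res = 0-1 = -1
i=2: res = (-1)-2 = -3
i=3: res = (-3)-3 = -6
i=4: res = (-6)-4 = -10
i=5: res = (-10)-5 = -15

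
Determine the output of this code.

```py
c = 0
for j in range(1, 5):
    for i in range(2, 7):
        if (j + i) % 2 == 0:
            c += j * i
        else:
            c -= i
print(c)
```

64

j=1,i=2: odd sum, c = 0-2 = -2
j=1,i=3: even sum, c = (-2)+3 = 1
j=1,i=4: odd sum, c = 1-4 = -3
j=1,i=5: even sum, c = (-3)+5 = 2
j=1,i=6: odd sum, c = 2-6 = -4
j=2,i=2: even sum, c = (-4)+4 = 0
j=2,i=3: odd sum, c = 0-3 = -3
j=2,i=4: even sum, c = (-3)+8 = 5
j=2,i=5: odd sum, c = 5-5 = 0
j=2,i=6: even sum, c = 0+12 = 12
j=3,i=2: odd sum, c = 12-2 = 10
j=3,i=3: even sum, c = 10+9 = 19
j=3,i=4: odd sum, c = 19-4 = 15
j=3,i=5: even sum, c = 15+15 = 30
j=3,i=6: odd sum, c = 30-6 = 24
j=4,i=2: even sum, c = 24+8 = 32
j=4,i=3: odd sum, c = 32-3 = 29
j=4,i=4: even sum, c = 29+16 = 45
j=4,i=5: odd sum, c = 45-5 = 40
j=4,i=6: even sum, c = 40+24 = 64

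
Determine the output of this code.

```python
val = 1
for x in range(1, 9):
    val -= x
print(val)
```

-35

x=1: val = 1-1 = 0
x=2: val = 0-2 = -2
x=3: val = (-2)-3 = -5
x=4: val = (-5)-4 = -9
x=5: val = (-9)-5 = -14
x=6: val = (-14)-6 = -20
x=7: val = (-20)-7 = -27
x=8: val = (-27)-8 = -35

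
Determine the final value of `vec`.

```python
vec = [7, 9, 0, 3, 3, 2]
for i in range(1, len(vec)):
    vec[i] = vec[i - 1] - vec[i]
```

[7, -2, -2, -5, -8, -10]

i=1: vec[1] = 7-9 = -2 → [7, -2, 0, 3, 3, 2]
i=2: vec[2] = (-2)-0 = -2 → [7, -2, -2, 3, 3, 2]
i=3: vec[3] = (-2)-3 = -5 → [7, -2, -2, -5, 3, 2]
i=4: vec[4] = (-5)-3 = -8 → [7, -2, -2, -5, -8, 2]
i=5: vec[5] = (-8)-2 = -10 → [7, -2, -2, -5, -8, -10]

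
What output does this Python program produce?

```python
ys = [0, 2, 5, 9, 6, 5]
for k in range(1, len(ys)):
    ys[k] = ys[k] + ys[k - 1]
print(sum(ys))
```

k=1: ys[1] = 2+0 = 2 → [0, 2, 5, 9, 6, 5]
k=2: ys[2] = 5+2 = 7 → [0, 2, 7, 9, 6, 5]
k=3: ys[3] = 9+7 = 16 → [0, 2, 7, 16, 6, 5]
k=4: ys[4] = 6+16 = 22 → [0, 2, 7, 16, 22, 5]
k=5: ys[5] = 5+22 = 27 → [0, 2, 7, 16, 22, 27]
sum = 74

74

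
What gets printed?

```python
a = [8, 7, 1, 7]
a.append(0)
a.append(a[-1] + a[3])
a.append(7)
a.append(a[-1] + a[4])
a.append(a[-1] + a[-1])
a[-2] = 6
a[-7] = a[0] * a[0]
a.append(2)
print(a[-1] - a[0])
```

-6

append 0 → [8, 7, 1, 7, 0]
append a[-1]+a[3] = 0+7 = 7 → [8, 7, 1, 7, 0, 7]
append 7 → [8, 7, 1, 7, 0, 7, 7]
append a[-1]+a[4] = 7+0 = 7 → [8, 7, 1, 7, 0, 7, 7, 7]
append a[-1]+a[-1] = 7+7 = 14 → [8, 7, 1, 7, 0, 7, 7, 7, 14]
a[-2] = 6 → [8, 7, 1, 7, 0, 7, 7, 6, 14]
a[-7] = a[0]*a[0] = 8*8 = 64 → [8, 7, 64, 7, 0, 7, 7, 6, 14]
append 2 → [8, 7, 64, 7, 0, 7, 7, 6, 14, 2]
a[-1]-a[0] = 2-8 = -6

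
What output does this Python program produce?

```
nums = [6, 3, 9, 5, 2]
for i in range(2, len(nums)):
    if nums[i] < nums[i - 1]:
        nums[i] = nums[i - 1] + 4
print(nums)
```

[6, 3, 9, 13, 17]

i=2: 9>=3, unchanged → [6, 3, 9, 5, 2]
i=3: 5<9, nums[3] = 9+4 = 13 → [6, 3, 9, 13, 2]
i=4: 2<13, nums[4] = 13+4 = 17 → [6, 3, 9, 13, 17]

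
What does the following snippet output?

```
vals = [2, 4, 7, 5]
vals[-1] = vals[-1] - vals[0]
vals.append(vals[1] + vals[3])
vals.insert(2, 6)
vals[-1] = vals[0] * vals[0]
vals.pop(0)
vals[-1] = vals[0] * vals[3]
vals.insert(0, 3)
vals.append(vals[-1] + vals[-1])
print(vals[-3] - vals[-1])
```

-21

vals[-1] = vals[-1]-vals[0] = 5-2 = 3 → [2, 4, 7, 3]
append vals[1]+vals[3] = 4+3 = 7 → [2, 4, 7, 3, 7]
insert 6 at 2 → [2, 4, 6, 7, 3, 7]
vals[-1] = vals[0]*vals[0] = 2*2 = 4 → [2, 4, 6, 7, 3, 4]
pop(0) removes 2 → [4, 6, 7, 3, 4]
vals[-1] = vals[0]*vals[3] = 4*3 = 12 → [4, 6, 7, 3, 12]
insert 3 at 0 → [3, 4, 6, 7, 3, 12]
append vals[-1]+vals[-1] = 12+12 = 24 → [3, 4, 6, 7, 3, 12, 24]
vals[-3]-vals[-1] = 3-24 = -21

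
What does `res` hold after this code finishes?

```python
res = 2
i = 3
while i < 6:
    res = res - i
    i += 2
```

i=3: res = 2-3 = -1
i=5: res = (-1)-5 = -6

-6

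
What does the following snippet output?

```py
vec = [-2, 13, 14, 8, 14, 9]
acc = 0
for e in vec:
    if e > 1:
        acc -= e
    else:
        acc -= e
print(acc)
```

-56

e=-2: not >1, acc = 0-(-2) = 2
e=13: >1, acc = 2-13 = -11
e=14: >1, acc = (-11)-14 = -25
e=8: >1, acc = (-25)-8 = -33
e=14: >1, acc = (-33)-14 = -47
e=9: >1, acc = (-47)-9 = -56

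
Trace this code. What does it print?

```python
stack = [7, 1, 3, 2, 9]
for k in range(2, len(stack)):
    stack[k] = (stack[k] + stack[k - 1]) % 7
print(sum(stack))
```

k=2: stack[2] = (3+1)%7 = 4 → [7, 1, 4, 2, 9]
k=3: stack[3] = (2+4)%7 = 6 → [7, 1, 4, 6, 9]
k=4: stack[4] = (9+6)%7 = 1 → [7, 1, 4, 6, 1]
sum = 19

19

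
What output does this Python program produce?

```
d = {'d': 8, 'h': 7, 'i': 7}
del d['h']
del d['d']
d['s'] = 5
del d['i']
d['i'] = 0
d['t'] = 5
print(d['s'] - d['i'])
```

5

del 'h' → {'d': 8, 'i': 7}
del 'd' → {'i': 7}
d['s'] = 5 → {'i': 7, 's': 5}
del 'i' → {'s': 5}
d['i'] = 0 → {'s': 5, 'i': 0}
d['t'] = 5 → {'s': 5, 'i': 0, 't': 5}
d['s']-d['i'] = 5-0 = 5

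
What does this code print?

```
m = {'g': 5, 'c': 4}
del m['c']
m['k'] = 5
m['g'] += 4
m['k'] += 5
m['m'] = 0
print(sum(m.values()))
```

del 'c' → {'g': 5}
m['k'] = 5 → {'g': 5, 'k': 5}
m['g'] = 5+4 = 9 → {'g': 9, 'k': 5}
m['k'] = 5+5 = 10 → {'g': 9, 'k': 10}
m['m'] = 0 → {'g': 9, 'k': 10, 'm': 0}
sum of values = 19

19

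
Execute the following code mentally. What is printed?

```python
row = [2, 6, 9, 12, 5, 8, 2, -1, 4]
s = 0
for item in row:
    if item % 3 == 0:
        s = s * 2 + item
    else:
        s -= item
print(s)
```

20

item=2: not %3==0, s = 0-2 = -2
item=6: %3==0, s = (-2)*2+6 = 2
item=9: %3==0, s = 2*2+9 = 13
item=12: %3==0, s = 13*2+12 = 38
item=5: not %3==0, s = 38-5 = 33
item=8: not %3==0, s = 33-8 = 25
item=2: not %3==0, s = 25-2 = 23
item=-1: not %3==0, s = 23-(-1) = 24
item=4: not %3==0, s = 24-4 = 20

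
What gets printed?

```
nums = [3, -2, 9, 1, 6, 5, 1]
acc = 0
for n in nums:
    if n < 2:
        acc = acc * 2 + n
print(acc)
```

n=3: not <2
n=-2: <2, acc = 0*2+(-2) = -2
n=9: not <2
n=1: <2, acc = (-2)*2+1 = -3
n=6: not <2
n=5: not <2
n=1: <2, acc = (-3)*2+1 = -5

-5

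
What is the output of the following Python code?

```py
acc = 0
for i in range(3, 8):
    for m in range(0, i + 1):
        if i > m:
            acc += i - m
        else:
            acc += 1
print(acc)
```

85

i=3,m=0: 3>0, acc = 0+3 = 3
i=3,m=1: 3>1, acc = 3+2 = 5
i=3,m=2: 3>2, acc = 5+1 = 6
i=3,m=3: not 3>3, acc = 6+1 = 7
i=4,m=0: 4>0, acc = 7+4 = 11
i=4,m=1: 4>1, acc = 11+3 = 14
i=4,m=2: 4>2, acc = 14+2 = 16
i=4,m=3: 4>3, acc = 16+1 = 17
i=4,m=4: not 4>4, acc = 17+1 = 18
i=5,m=0: 5>0, acc = 18+5 = 23
i=5,m=1: 5>1, acc = 23+4 = 27
i=5,m=2: 5>2, acc = 27+3 = 30
i=5,m=3: 5>3, acc = 30+2 = 32
i=5,m=4: 5>4, acc = 32+1 = 33
i=5,m=5: not 5>5, acc = 33+1 = 34
i=6,m=0: 6>0, acc = 34+6 = 40
i=6,m=1: 6>1, acc = 40+5 = 45
i=6,m=2: 6>2, acc = 45+4 = 49
i=6,m=3: 6>3, acc = 49+3 = 52
i=6,m=4: 6>4, acc = 52+2 = 54
i=6,m=5: 6>5, acc = 54+1 = 55
i=6,m=6: not 6>6, acc = 55+1 = 56
i=7,m=0: 7>0, acc = 56+7 = 63
i=7,m=1: 7>1, acc = 63+6 = 69
i=7,m=2: 7>2, acc = 69+5 = 74
i=7,m=3: 7>3, acc = 74+4 = 78
i=7,m=4: 7>4, acc = 78+3 = 81
i=7,m=5: 7>5, acc = 81+2 = 83
i=7,m=6: 7>6, acc = 83+1 = 84
i=7,m=7: not 7>7, acc = 84+1 = 85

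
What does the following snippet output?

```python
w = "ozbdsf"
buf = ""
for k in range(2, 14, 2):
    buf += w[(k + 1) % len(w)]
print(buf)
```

k=2: add w[3]='d' → 'd'
k=4: add w[5]='f' → 'df'
k=6: add w[1]='z' → 'dfz'
k=8: add w[3]='d' → 'dfzd'
k=10: add w[5]='f' → 'dfzdf'
k=12: add w[1]='z' → 'dfzdfz'

dfzdfz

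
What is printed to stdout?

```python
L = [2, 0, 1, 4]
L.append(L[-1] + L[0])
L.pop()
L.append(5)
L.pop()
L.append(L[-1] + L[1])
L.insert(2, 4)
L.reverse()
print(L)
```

append L[-1]+L[0] = 4+2 = 6 → [2, 0, 1, 4, 6]
pop() removes 6 → [2, 0, 1, 4]
append 5 → [2, 0, 1, 4, 5]
pop() removes 5 → [2, 0, 1, 4]
append L[-1]+L[1] = 4+0 = 4 → [2, 0, 1, 4, 4]
insert 4 at 2 → [2, 0, 4, 1, 4, 4]
reverse → [4, 4, 1, 4, 0, 2]

[4, 4, 1, 4, 0, 2]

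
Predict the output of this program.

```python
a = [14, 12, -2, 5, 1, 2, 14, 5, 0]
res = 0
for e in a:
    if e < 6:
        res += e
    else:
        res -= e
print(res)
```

-29

e=14: not <6, res = 0-14 = -14
e=12: not <6, res = (-14)-12 = -26
e=-2: <6, res = (-26)+(-2) = -28
e=5: <6, res = (-28)+5 = -23
e=1: <6, res = (-23)+1 = -22
e=2: <6, res = (-22)+2 = -20
e=14: not <6, res = (-20)-14 = -34
e=5: <6, res = (-34)+5 = -29
e=0: <6, res = (-29)+0 = -29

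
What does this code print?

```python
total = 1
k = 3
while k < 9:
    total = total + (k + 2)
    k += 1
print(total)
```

46

k=3: total = 1+5 = 6
k=4: total = 6+6 = 12
k=5: total = 12+7 = 19
k=6: total = 19+8 = 27
k=7: total = 27+9 = 36
k=8: total = 36+10 = 46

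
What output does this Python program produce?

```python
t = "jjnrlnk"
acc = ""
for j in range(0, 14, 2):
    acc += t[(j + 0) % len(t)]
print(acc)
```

j=0: add t[0]='j' → 'j'
j=2: add t[2]='n' → 'jn'
j=4: add t[4]='l' → 'jnl'
j=6: add t[6]='k' → 'jnlk'
j=8: add t[1]='j' → 'jnlkj'
j=10: add t[3]='r' → 'jnlkjr'
j=12: add t[5]='n' → 'jnlkjrn'

jnlkjrn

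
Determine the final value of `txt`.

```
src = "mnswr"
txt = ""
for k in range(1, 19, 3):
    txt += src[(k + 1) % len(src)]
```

'smwnrs'

k=1: add src[2]='s' → 's'
k=4: add src[0]='m' → 'sm'
k=7: add src[3]='w' → 'smw'
k=10: add src[1]='n' → 'smwn'
k=13: add src[4]='r' → 'smwnr'
k=16: add src[2]='s' → 'smwnrs'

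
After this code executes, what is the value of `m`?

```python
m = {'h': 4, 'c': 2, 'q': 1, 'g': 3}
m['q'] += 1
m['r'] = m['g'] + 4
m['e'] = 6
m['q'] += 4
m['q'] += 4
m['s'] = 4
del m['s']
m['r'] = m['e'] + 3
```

m['q'] = 1+1 = 2 → {'h': 4, 'c': 2, 'q': 2, 'g': 3}
m['r'] = m['g']+4 = 7 → {'h': 4, 'c': 2, 'q': 2, 'g': 3, 'r': 7}
m['e'] = 6 → {'h': 4, 'c': 2, 'q': 2, 'g': 3, 'r': 7, 'e': 6}
m['q'] = 2+4 = 6 → {'h': 4, 'c': 2, 'q': 6, 'g': 3, 'r': 7, 'e': 6}
m['q'] = 6+4 = 10 → {'h': 4, 'c': 2, 'q': 10, 'g': 3, 'r': 7, 'e': 6}
m['s'] = 4 → {'h': 4, 'c': 2, 'q': 10, 'g': 3, 'r': 7, 'e': 6, 's': 4}
del 's' → {'h': 4, 'c': 2, 'q': 10, 'g': 3, 'r': 7, 'e': 6}
m['r'] = m['e']+3 = 9 → {'h': 4, 'c': 2, 'q': 10, 'g': 3, 'r': 9, 'e': 6}

{'h': 4, 'c': 2, 'q': 10, 'g': 3, 'r': 9, 'e': 6}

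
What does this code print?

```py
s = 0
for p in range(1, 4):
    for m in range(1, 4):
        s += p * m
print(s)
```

p=1,m=1: s = 0+1 = 1
p=1,m=2: s = 1+2 = 3
p=1,m=3: s = 3+3 = 6
p=2,m=1: s = 6+2 = 8
p=2,m=2: s = 8+4 = 12
p=2,m=3: s = 12+6 = 18
p=3,m=1: s = 18+3 = 21
p=3,m=2: s = 21+6 = 27
p=3,m=3: s = 27+9 = 36

36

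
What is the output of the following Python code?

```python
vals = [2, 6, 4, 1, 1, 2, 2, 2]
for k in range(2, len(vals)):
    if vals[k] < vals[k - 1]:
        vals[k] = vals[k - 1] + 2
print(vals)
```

[2, 6, 8, 10, 12, 14, 16, 18]

k=2: 4<6, vals[2] = 6+2 = 8 → [2, 6, 8, 1, 1, 2, 2, 2]
k=3: 1<8, vals[3] = 8+2 = 10 → [2, 6, 8, 10, 1, 2, 2, 2]
k=4: 1<10, vals[4] = 10+2 = 12 → [2, 6, 8, 10, 12, 2, 2, 2]
k=5: 2<12, vals[5] = 12+2 = 14 → [2, 6, 8, 10, 12, 14, 2, 2]
k=6: 2<14, vals[6] = 14+2 = 16 → [2, 6, 8, 10, 12, 14, 16, 2]
k=7: 2<16, vals[7] = 16+2 = 18 → [2, 6, 8, 10, 12, 14, 16, 18]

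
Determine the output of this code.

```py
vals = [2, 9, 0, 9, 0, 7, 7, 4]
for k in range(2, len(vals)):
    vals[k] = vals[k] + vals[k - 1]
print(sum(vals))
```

k=2: vals[2] = 0+9 = 9 → [2, 9, 9, 9, 0, 7, 7, 4]
k=3: vals[3] = 9+9 = 18 → [2, 9, 9, 18, 0, 7, 7, 4]
k=4: vals[4] = 0+18 = 18 → [2, 9, 9, 18, 18, 7, 7, 4]
k=5: vals[5] = 7+18 = 25 → [2, 9, 9, 18, 18, 25, 7, 4]
k=6: vals[6] = 7+25 = 32 → [2, 9, 9, 18, 18, 25, 32, 4]
k=7: vals[7] = 4+32 = 36 → [2, 9, 9, 18, 18, 25, 32, 36]
sum = 149

149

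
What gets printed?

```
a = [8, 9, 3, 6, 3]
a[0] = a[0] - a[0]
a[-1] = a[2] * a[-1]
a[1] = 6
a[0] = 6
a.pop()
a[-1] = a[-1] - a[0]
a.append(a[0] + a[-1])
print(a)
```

a[0] = a[0]-a[0] = 8-8 = 0 → [0, 9, 3, 6, 3]
a[-1] = a[2]*a[-1] = 3*3 = 9 → [0, 9, 3, 6, 9]
a[1] = 6 → [0, 6, 3, 6, 9]
a[0] = 6 → [6, 6, 3, 6, 9]
pop() removes 9 → [6, 6, 3, 6]
a[-1] = a[-1]-a[0] = 6-6 = 0 → [6, 6, 3, 0]
append a[0]+a[-1] = 6+0 = 6 → [6, 6, 3, 0, 6]

[6, 6, 3, 0, 6]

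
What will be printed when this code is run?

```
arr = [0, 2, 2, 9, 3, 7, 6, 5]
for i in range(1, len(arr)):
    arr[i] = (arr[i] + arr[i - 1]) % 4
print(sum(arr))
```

9

i=1: arr[1] = (2+0)%4 = 2 → [0, 2, 2, 9, 3, 7, 6, 5]
i=2: arr[2] = (2+2)%4 = 0 → [0, 2, 0, 9, 3, 7, 6, 5]
i=3: arr[3] = (9+0)%4 = 1 → [0, 2, 0, 1, 3, 7, 6, 5]
i=4: arr[4] = (3+1)%4 = 0 → [0, 2, 0, 1, 0, 7, 6, 5]
i=5: arr[5] = (7+0)%4 = 3 → [0, 2, 0, 1, 0, 3, 6, 5]
i=6: arr[6] = (6+3)%4 = 1 → [0, 2, 0, 1, 0, 3, 1, 5]
i=7: arr[7] = (5+1)%4 = 2 → [0, 2, 0, 1, 0, 3, 1, 2]
sum = 9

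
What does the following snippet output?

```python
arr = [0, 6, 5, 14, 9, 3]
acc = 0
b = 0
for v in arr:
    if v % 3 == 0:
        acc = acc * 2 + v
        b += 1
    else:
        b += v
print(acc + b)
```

68

v=0: %3==0, acc = 0*2+0 = 0; b=1
v=6: %3==0, acc = 0*2+6 = 6; b=2
v=5: not %3==0; b=7
v=14: not %3==0; b=21
v=9: %3==0, acc = 6*2+9 = 21; b=22
v=3: %3==0, acc = 21*2+3 = 45; b=23
acc+b = 45+23 = 68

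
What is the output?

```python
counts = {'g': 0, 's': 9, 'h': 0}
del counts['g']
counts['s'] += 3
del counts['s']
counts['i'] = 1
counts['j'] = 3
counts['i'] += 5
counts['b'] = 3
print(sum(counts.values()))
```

del 'g' → {'s': 9, 'h': 0}
counts['s'] = 9+3 = 12 → {'s': 12, 'h': 0}
del 's' → {'h': 0}
counts['i'] = 1 → {'h': 0, 'i': 1}
counts['j'] = 3 → {'h': 0, 'i': 1, 'j': 3}
counts['i'] = 1+5 = 6 → {'h': 0, 'i': 6, 'j': 3}
counts['b'] = 3 → {'h': 0, 'i': 6, 'j': 3, 'b': 3}
sum of values = 12

12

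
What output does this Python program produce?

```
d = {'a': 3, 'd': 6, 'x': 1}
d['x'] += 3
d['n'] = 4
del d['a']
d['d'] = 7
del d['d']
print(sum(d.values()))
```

8

d['x'] = 1+3 = 4 → {'a': 3, 'd': 6, 'x': 4}
d['n'] = 4 → {'a': 3, 'd': 6, 'x': 4, 'n': 4}
del 'a' → {'d': 6, 'x': 4, 'n': 4}
d['d'] = 7 → {'d': 7, 'x': 4, 'n': 4}
del 'd' → {'x': 4, 'n': 4}
sum of values = 8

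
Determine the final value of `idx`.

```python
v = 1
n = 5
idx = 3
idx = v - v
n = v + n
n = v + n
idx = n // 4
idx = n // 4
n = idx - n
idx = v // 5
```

0

idx = 1-1 = 0
n = 1+5 = 6
n = 1+6 = 7
idx = 7//4 = 1
idx = 7//4 = 1
n = 1-7 = -6
idx = 1//5 = 0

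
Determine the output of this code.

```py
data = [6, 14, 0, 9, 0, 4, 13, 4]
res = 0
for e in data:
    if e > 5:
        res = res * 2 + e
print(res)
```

e=6: >5, res = 0*2+6 = 6
e=14: >5, res = 6*2+14 = 26
e=0: not >5
e=9: >5, res = 26*2+9 = 61
e=0: not >5
e=4: not >5
e=13: >5, res = 61*2+13 = 135
e=4: not >5

135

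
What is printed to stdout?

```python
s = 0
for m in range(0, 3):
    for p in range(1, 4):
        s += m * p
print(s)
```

18

m=0,p=1: s = 0+0 = 0
m=0,p=2: s = 0+0 = 0
m=0,p=3: s = 0+0 = 0
m=1,p=1: s = 0+1 = 1
m=1,p=2: s = 1+2 = 3
m=1,p=3: s = 3+3 = 6
m=2,p=1: s = 6+2 = 8
m=2,p=2: s = 8+4 = 12
m=2,p=3: s = 12+6 = 18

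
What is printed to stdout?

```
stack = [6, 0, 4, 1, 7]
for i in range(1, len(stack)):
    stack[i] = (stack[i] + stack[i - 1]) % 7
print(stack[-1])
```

4

i=1: stack[1] = (0+6)%7 = 6 → [6, 6, 4, 1, 7]
i=2: stack[2] = (4+6)%7 = 3 → [6, 6, 3, 1, 7]
i=3: stack[3] = (1+3)%7 = 4 → [6, 6, 3, 4, 7]
i=4: stack[4] = (7+4)%7 = 4 → [6, 6, 3, 4, 4]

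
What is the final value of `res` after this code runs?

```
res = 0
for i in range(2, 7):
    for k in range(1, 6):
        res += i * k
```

300

i=2,k=1: res = 0+2 = 2
i=2,k=2: res = 2+4 = 6
i=2,k=3: res = 6+6 = 12
i=2,k=4: res = 12+8 = 20
i=2,k=5: res = 20+10 = 30
i=3,k=1: res = 30+3 = 33
i=3,k=2: res = 33+6 = 39
i=3,k=3: res = 39+9 = 48
i=3,k=4: res = 48+12 = 60
i=3,k=5: res = 60+15 = 75
i=4,k=1: res = 75+4 = 79
i=4,k=2: res = 79+8 = 87
i=4,k=3: res = 87+12 = 99
i=4,k=4: res = 99+16 = 115
i=4,k=5: res = 115+20 = 135
i=5,k=1: res = 135+5 = 140
i=5,k=2: res = 140+10 = 150
i=5,k=3: res = 150+15 = 165
i=5,k=4: res = 165+20 = 185
i=5,k=5: res = 185+25 = 210
i=6,k=1: res = 210+6 = 216
i=6,k=2: res = 216+12 = 228
i=6,k=3: res = 228+18 = 246
i=6,k=4: res = 246+24 = 270
i=6,k=5: res = 270+30 = 300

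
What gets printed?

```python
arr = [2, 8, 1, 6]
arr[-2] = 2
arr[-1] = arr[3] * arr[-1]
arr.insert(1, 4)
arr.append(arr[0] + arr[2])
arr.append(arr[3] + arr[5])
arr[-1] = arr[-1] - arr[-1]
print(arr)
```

[2, 4, 8, 2, 36, 10, 0]

arr[-2] = 2 → [2, 8, 2, 6]
arr[-1] = arr[3]*arr[-1] = 6*6 = 36 → [2, 8, 2, 36]
insert 4 at 1 → [2, 4, 8, 2, 36]
append arr[0]+arr[2] = 2+8 = 10 → [2, 4, 8, 2, 36, 10]
append arr[3]+arr[5] = 2+10 = 12 → [2, 4, 8, 2, 36, 10, 12]
arr[-1] = arr[-1]-arr[-1] = 12-12 = 0 → [2, 4, 8, 2, 36, 10, 0]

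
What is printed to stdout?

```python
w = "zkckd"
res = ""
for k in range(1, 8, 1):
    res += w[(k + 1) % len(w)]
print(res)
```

ckdzkck

k=1: add w[2]='c' → 'c'
k=2: add w[3]='k' → 'ck'
k=3: add w[4]='d' → 'ckd'
k=4: add w[0]='z' → 'ckdz'
k=5: add w[1]='k' → 'ckdzk'
k=6: add w[2]='c' → 'ckdzkc'
k=7: add w[3]='k' → 'ckdzkck'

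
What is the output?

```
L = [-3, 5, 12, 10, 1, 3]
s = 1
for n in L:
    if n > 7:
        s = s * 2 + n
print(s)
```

n=-3: not >7
n=5: not >7
n=12: >7, s = 1*2+12 = 14
n=10: >7, s = 14*2+10 = 38
n=1: not >7
n=3: not >7

38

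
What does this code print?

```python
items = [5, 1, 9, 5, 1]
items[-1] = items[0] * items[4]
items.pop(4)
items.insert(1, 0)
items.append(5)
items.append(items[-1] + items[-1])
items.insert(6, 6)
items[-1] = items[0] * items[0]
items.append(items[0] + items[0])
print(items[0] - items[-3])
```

-1

items[-1] = items[0]*items[4] = 5*1 = 5 → [5, 1, 9, 5, 5]
pop(4) removes 5 → [5, 1, 9, 5]
insert 0 at 1 → [5, 0, 1, 9, 5]
append 5 → [5, 0, 1, 9, 5, 5]
append items[-1]+items[-1] = 5+5 = 10 → [5, 0, 1, 9, 5, 5, 10]
insert 6 at 6 → [5, 0, 1, 9, 5, 5, 6, 10]
items[-1] = items[0]*items[0] = 5*5 = 25 → [5, 0, 1, 9, 5, 5, 6, 25]
append items[0]+items[0] = 5+5 = 10 → [5, 0, 1, 9, 5, 5, 6, 25, 10]
items[0]-items[-3] = 5-6 = -1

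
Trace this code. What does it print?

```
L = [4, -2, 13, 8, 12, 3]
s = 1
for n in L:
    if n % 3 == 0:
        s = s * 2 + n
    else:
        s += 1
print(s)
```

n=4: not %3==0, s = 1+1 = 2
n=-2: not %3==0, s = 2+1 = 3
n=13: not %3==0, s = 3+1 = 4
n=8: not %3==0, s = 4+1 = 5
n=12: %3==0, s = 5*2+12 = 22
n=3: %3==0, s = 22*2+3 = 47

47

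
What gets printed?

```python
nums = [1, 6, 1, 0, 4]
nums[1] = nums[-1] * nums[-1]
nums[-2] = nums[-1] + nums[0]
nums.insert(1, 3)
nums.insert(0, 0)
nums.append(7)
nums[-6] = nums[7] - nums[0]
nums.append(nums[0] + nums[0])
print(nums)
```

nums[1] = nums[-1]*nums[-1] = 4*4 = 16 → [1, 16, 1, 0, 4]
nums[-2] = nums[-1]+nums[0] = 4+1 = 5 → [1, 16, 1, 5, 4]
insert 3 at 1 → [1, 3, 16, 1, 5, 4]
insert 0 at 0 → [0, 1, 3, 16, 1, 5, 4]
append 7 → [0, 1, 3, 16, 1, 5, 4, 7]
nums[-6] = nums[7]-nums[0] = 7-0 = 7 → [0, 1, 7, 16, 1, 5, 4, 7]
append nums[0]+nums[0] = 0+0 = 0 → [0, 1, 7, 16, 1, 5, 4, 7, 0]

[0, 1, 7, 16, 1, 5, 4, 7, 0]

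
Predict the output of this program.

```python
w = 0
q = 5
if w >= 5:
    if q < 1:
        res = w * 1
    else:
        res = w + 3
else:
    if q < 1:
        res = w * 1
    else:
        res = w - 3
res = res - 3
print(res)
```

-6

w=0, q=5
w >= 5 is False; q < 1 is False
→ res = w - 3 = -3
res = (-3)-3 = -6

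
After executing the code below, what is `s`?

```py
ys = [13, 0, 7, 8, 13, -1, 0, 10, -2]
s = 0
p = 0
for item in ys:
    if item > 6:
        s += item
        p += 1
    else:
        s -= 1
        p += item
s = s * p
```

94

item=13: >6, s = 0+13 = 13; p=1
item=0: not >6, s = 13-1 = 12; p=1
item=7: >6, s = 12+7 = 19; p=2
item=8: >6, s = 19+8 = 27; p=3
item=13: >6, s = 27+13 = 40; p=4
item=-1: not >6, s = 40-1 = 39; p=3
item=0: not >6, s = 39-1 = 38; p=3
item=10: >6, s = 38+10 = 48; p=4
item=-2: not >6, s = 48-1 = 47; p=2
s*p = 47*2 = 94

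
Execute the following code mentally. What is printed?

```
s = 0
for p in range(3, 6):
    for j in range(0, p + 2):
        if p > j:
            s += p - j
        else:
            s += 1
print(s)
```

p=3,j=0: 3>0, s = 0+3 = 3
p=3,j=1: 3>1, s = 3+2 = 5
p=3,j=2: 3>2, s = 5+1 = 6
p=3,j=3: not 3>3, s = 6+1 = 7
p=3,j=4: not 3>4, s = 7+1 = 8
p=4,j=0: 4>0, s = 8+4 = 12
p=4,j=1: 4>1, s = 12+3 = 15
p=4,j=2: 4>2, s = 15+2 = 17
p=4,j=3: 4>3, s = 17+1 = 18
p=4,j=4: not 4>4, s = 18+1 = 19
p=4,j=5: not 4>5, s = 19+1 = 20
p=5,j=0: 5>0, s = 20+5 = 25
p=5,j=1: 5>1, s = 25+4 = 29
p=5,j=2: 5>2, s = 29+3 = 32
p=5,j=3: 5>3, s = 32+2 = 34
p=5,j=4: 5>4, s = 34+1 = 35
p=5,j=5: not 5>5, s = 35+1 = 36
p=5,j=6: not 5>6, s = 36+1 = 37

37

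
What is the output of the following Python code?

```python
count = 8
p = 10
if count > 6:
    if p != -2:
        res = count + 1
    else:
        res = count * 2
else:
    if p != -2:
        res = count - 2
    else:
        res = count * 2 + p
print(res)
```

9

count=8, p=10
count > 6 is True; p != -2 is True
→ res = count + 1 = 9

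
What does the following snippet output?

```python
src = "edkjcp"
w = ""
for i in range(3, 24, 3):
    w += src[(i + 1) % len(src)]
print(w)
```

cdcdcdc

i=3: add src[4]='c' → 'c'
i=6: add src[1]='d' → 'cd'
i=9: add src[4]='c' → 'cdc'
i=12: add src[1]='d' → 'cdcd'
i=15: add src[4]='c' → 'cdcdc'
i=18: add src[1]='d' → 'cdcdcd'
i=21: add src[4]='c' → 'cdcdcdc'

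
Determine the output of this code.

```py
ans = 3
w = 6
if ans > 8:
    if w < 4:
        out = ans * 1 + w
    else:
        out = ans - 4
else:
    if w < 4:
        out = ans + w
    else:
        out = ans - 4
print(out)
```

ans=3, w=6
ans > 8 is False; w < 4 is False
→ out = ans - 4 = -1

-1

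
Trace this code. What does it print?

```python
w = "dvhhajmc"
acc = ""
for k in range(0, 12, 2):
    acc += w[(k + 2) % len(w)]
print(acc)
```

k=0: add w[2]='h' → 'h'
k=2: add w[4]='a' → 'ha'
k=4: add w[6]='m' → 'ham'
k=6: add w[0]='d' → 'hamd'
k=8: add w[2]='h' → 'hamdh'
k=10: add w[4]='a' → 'hamdha'

hamdha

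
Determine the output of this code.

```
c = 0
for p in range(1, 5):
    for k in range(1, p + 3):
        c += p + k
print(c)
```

102

p=1,k=1: c = 0+2 = 2
p=1,k=2: c = 2+3 = 5
p=1,k=3: c = 5+4 = 9
p=2,k=1: c = 9+3 = 12
p=2,k=2: c = 12+4 = 16
p=2,k=3: c = 16+5 = 21
p=2,k=4: c = 21+6 = 27
p=3,k=1: c = 27+4 = 31
p=3,k=2: c = 31+5 = 36
p=3,k=3: c = 36+6 = 42
p=3,k=4: c = 42+7 = 49
p=3,k=5: c = 49+8 = 57
p=4,k=1: c = 57+5 = 62
p=4,k=2: c = 62+6 = 68
p=4,k=3: c = 68+7 = 75
p=4,k=4: c = 75+8 = 83
p=4,k=5: c = 83+9 = 92
p=4,k=6: c = 92+10 = 102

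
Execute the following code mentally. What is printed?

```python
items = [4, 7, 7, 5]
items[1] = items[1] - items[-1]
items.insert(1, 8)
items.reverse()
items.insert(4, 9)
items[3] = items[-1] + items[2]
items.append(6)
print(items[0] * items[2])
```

10

items[1] = items[1]-items[-1] = 7-5 = 2 → [4, 2, 7, 5]
insert 8 at 1 → [4, 8, 2, 7, 5]
reverse → [5, 7, 2, 8, 4]
insert 9 at 4 → [5, 7, 2, 8, 9, 4]
items[3] = items[-1]+items[2] = 4+2 = 6 → [5, 7, 2, 6, 9, 4]
append 6 → [5, 7, 2, 6, 9, 4, 6]
items[0]*items[2] = 5*2 = 10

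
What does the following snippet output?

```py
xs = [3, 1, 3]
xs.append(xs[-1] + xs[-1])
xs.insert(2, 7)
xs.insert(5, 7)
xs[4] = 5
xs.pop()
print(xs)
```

append xs[-1]+xs[-1] = 3+3 = 6 → [3, 1, 3, 6]
insert 7 at 2 → [3, 1, 7, 3, 6]
insert 7 at 5 → [3, 1, 7, 3, 6, 7]
xs[4] = 5 → [3, 1, 7, 3, 5, 7]
pop() removes 7 → [3, 1, 7, 3, 5]

[3, 1, 7, 3, 5]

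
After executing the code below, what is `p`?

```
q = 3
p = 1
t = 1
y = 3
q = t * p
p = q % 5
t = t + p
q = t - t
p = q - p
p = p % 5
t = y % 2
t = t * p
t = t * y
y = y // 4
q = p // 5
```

q = 1*1 = 1
p = 1%5 = 1
t = 1+1 = 2
q = 2-2 = 0
p = 0-1 = -1
p = (-1)%5 = 4
t = 3%2 = 1
t = 1*4 = 4
t = 4*3 = 12
y = 3//4 = 0
q = 4//5 = 0

4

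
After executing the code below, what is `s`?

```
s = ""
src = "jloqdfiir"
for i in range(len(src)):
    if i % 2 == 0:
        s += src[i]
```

'jodir'

i=0: add 'j' → 'j'
i=1: skip
i=2: add 'o' → 'jo'
i=3: skip
i=4: add 'd' → 'jod'
i=5: skip
i=6: add 'i' → 'jodi'
i=7: skip
i=8: add 'r' → 'jodir'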